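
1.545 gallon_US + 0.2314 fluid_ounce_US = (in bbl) 0.03683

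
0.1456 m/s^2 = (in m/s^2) 0.1456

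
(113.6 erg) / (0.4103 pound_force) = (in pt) 0.01764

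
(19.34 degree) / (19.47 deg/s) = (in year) 3.15e-08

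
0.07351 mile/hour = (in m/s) 0.03286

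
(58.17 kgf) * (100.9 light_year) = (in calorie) 1.301e+20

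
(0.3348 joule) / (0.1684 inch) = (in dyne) 7.827e+06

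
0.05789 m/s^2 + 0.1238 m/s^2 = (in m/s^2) 0.1817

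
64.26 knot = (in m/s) 33.06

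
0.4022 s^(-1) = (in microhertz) 4.022e+05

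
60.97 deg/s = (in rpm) 10.16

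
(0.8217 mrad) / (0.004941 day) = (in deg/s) 0.0001103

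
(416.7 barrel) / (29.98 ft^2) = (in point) 6.743e+04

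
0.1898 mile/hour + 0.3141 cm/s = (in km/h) 0.3168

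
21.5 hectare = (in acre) 53.13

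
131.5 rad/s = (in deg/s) 7534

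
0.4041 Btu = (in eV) 2.661e+21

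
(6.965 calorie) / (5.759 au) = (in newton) 3.383e-11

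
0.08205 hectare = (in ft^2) 8832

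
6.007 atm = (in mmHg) 4565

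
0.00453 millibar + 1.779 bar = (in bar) 1.779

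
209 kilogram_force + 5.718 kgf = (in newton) 2106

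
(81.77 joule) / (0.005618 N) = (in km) 14.56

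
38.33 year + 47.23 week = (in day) 1.432e+04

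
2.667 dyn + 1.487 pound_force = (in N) 6.615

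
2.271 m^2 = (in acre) 0.0005612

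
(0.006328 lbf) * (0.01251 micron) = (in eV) 2.198e+09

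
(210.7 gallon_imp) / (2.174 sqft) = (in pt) 1.344e+04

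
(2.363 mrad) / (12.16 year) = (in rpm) 5.884e-11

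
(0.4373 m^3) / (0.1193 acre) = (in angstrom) 9.058e+06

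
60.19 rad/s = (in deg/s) 3449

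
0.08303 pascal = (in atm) 8.194e-07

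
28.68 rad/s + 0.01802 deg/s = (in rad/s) 28.68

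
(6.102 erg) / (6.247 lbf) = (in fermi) 2.196e+07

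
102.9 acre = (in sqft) 4.482e+06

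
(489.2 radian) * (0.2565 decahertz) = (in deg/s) 7.189e+04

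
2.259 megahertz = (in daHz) 2.259e+05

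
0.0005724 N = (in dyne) 57.24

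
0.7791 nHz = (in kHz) 7.791e-13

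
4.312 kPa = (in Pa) 4312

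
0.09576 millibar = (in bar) 9.576e-05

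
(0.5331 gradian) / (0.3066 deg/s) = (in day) 1.811e-05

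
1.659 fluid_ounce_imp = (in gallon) 0.01245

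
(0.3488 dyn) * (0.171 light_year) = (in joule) 5.643e+09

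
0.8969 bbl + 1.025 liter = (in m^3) 0.1436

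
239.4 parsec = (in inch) 2.908e+20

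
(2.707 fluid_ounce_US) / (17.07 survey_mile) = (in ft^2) 3.137e-08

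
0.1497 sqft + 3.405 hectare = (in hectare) 3.405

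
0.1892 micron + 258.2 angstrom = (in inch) 8.465e-06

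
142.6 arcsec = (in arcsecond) 142.6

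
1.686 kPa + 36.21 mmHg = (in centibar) 6.514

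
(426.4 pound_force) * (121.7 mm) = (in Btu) 0.2188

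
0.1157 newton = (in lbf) 0.02601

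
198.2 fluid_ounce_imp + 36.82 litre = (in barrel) 0.267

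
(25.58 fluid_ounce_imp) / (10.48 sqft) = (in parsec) 2.419e-20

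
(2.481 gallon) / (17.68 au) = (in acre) 8.774e-19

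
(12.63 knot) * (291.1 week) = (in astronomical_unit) 0.007647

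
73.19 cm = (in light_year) 7.736e-17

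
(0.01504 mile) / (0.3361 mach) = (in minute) 0.003525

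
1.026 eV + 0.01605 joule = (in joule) 0.01605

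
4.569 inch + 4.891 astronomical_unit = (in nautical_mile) 3.951e+08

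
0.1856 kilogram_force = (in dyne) 1.82e+05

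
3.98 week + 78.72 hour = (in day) 31.14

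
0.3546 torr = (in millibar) 0.4728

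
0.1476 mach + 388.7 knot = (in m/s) 250.2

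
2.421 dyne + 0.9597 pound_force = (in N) 4.269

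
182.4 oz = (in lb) 11.4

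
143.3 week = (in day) 1003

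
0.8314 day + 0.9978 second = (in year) 0.002278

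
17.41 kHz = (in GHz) 1.741e-05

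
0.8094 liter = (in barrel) 0.005091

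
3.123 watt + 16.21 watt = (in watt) 19.33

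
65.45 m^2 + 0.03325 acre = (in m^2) 200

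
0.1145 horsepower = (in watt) 85.38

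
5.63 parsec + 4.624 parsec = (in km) 3.164e+14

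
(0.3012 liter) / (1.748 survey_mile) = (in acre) 2.646e-11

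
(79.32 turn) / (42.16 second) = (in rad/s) 11.82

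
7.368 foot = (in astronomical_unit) 1.501e-11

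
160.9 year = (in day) 5.873e+04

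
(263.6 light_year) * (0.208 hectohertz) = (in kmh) 1.867e+20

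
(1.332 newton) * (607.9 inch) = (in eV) 1.284e+20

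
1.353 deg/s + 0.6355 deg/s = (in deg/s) 1.989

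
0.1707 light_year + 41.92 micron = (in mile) 1.003e+12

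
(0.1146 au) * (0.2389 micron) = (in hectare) 0.4096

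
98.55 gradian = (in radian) 1.548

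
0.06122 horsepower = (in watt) 45.65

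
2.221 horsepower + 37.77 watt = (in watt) 1694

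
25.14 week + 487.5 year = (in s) 1.539e+10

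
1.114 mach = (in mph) 848.5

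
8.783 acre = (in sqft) 3.826e+05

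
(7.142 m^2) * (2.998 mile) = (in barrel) 2.167e+05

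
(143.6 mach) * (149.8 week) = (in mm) 4.43e+15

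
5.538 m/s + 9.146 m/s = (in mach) 0.04312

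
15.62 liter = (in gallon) 4.126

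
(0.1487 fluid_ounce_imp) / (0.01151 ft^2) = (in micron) 3951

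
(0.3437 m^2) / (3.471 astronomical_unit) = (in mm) 6.619e-10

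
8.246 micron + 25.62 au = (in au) 25.62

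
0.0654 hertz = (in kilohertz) 6.54e-05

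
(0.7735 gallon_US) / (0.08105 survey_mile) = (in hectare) 2.245e-09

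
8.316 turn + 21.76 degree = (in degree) 3016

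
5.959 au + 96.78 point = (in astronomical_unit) 5.959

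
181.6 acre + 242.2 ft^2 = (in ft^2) 7.911e+06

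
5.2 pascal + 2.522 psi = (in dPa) 1.739e+05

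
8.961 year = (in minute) 4.71e+06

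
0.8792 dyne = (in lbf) 1.977e-06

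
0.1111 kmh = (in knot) 0.05999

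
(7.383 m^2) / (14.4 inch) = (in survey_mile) 0.01254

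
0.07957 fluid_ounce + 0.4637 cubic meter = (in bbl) 2.917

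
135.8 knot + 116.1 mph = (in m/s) 121.8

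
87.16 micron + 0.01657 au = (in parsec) 8.033e-08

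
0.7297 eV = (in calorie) 2.794e-20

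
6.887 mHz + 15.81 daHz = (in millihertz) 1.581e+05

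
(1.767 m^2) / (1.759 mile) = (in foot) 0.002048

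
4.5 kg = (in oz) 158.7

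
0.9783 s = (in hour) 0.0002717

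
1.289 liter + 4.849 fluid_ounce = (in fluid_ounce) 48.44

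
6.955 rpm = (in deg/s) 41.73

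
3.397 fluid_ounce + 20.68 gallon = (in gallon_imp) 17.24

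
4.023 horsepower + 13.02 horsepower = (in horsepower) 17.04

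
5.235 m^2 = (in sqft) 56.35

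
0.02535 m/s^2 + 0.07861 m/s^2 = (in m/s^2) 0.104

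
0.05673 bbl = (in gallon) 2.383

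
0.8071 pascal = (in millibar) 0.008071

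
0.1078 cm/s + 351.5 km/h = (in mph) 218.4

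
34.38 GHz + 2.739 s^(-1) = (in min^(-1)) 2.063e+12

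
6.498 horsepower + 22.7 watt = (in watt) 4868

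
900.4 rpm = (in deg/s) 5402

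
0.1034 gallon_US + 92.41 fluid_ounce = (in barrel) 0.01965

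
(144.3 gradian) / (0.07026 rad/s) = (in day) 0.0003734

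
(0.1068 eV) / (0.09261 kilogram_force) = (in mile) 1.171e-23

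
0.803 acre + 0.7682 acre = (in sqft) 6.844e+04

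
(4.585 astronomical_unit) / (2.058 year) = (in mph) 2.364e+04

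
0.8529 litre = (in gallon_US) 0.2253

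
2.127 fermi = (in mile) 1.322e-18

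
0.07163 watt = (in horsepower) 9.606e-05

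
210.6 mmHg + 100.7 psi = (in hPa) 7224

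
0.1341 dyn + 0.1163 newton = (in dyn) 1.163e+04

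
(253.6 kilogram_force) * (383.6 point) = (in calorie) 80.44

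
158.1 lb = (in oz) 2530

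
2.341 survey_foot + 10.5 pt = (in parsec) 2.324e-17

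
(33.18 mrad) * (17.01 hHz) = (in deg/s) 3234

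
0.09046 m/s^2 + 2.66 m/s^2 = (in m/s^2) 2.75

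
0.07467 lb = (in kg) 0.03387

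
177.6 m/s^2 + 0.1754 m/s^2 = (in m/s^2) 177.8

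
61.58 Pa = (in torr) 0.4619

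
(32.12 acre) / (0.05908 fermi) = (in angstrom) 2.2e+31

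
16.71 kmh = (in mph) 10.38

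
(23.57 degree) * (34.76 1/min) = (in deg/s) 13.65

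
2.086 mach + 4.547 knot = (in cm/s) 7.126e+04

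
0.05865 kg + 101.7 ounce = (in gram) 2942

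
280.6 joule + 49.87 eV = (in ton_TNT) 6.707e-08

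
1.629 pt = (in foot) 0.001885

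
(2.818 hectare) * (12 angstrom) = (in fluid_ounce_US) 1.143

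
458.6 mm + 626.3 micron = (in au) 3.07e-12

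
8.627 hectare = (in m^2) 8.627e+04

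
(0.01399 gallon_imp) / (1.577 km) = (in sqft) 4.341e-07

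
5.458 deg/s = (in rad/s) 0.09526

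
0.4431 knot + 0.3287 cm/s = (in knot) 0.4495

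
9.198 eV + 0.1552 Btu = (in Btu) 0.1552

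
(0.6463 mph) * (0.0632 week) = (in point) 3.13e+07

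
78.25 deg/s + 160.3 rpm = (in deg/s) 1040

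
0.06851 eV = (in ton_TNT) 2.623e-30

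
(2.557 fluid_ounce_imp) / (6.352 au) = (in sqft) 8.23e-16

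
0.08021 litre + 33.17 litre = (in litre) 33.25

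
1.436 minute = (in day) 0.0009972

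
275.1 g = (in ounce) 9.704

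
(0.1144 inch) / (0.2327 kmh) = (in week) 7.433e-08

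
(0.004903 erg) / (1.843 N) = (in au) 1.778e-21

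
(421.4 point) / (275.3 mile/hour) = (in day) 1.398e-08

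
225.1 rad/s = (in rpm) 2150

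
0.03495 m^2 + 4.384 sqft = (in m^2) 0.4422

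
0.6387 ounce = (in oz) 0.6387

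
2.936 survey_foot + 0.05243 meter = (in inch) 37.3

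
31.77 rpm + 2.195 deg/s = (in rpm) 32.14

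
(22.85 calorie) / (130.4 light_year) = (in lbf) 1.742e-17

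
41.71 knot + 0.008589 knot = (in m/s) 21.46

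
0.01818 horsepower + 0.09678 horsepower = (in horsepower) 0.115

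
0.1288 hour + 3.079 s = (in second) 466.8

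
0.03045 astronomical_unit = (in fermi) 4.555e+24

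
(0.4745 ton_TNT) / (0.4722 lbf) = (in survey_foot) 3.101e+09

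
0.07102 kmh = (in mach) 5.794e-05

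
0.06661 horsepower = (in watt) 49.67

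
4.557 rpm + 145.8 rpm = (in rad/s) 15.75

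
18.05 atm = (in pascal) 1.829e+06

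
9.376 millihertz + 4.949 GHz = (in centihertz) 4.949e+11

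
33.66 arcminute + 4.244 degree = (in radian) 0.08386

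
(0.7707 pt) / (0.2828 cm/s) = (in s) 0.09614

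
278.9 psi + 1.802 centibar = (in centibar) 1925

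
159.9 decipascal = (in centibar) 0.01599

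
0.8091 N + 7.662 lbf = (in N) 34.89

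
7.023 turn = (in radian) 44.13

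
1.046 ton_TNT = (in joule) 4.376e+09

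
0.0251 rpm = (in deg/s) 0.1506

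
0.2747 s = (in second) 0.2747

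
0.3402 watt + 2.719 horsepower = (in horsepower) 2.719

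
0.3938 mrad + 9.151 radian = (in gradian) 582.6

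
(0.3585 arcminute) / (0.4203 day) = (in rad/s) 2.872e-09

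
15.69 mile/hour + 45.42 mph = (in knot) 53.1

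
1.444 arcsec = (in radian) 7.001e-06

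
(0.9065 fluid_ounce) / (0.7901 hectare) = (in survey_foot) 1.113e-08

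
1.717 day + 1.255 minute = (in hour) 41.23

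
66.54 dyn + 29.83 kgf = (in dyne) 2.925e+07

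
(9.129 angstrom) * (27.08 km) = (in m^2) 2.472e-05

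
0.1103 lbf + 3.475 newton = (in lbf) 0.8915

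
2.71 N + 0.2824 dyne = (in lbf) 0.6092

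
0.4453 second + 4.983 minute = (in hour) 0.08317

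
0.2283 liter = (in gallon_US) 0.06031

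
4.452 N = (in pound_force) 1.001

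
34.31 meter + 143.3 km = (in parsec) 4.645e-12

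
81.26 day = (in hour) 1950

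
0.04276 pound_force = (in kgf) 0.0194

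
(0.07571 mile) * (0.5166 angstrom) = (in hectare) 6.294e-13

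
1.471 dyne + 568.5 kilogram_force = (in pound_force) 1253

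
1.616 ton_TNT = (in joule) 6.761e+09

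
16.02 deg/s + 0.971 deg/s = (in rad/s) 0.2965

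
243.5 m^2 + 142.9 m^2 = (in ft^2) 4159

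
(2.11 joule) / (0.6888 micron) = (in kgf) 3.124e+05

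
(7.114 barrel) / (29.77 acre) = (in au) 6.276e-17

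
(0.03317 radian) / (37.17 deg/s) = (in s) 0.05113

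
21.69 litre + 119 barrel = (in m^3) 18.94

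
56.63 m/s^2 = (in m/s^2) 56.63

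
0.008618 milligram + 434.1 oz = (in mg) 1.231e+07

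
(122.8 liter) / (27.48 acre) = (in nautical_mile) 5.962e-10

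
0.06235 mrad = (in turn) 9.923e-06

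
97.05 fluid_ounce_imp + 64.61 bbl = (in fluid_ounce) 3.474e+05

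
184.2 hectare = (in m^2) 1.842e+06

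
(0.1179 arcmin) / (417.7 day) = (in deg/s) 5.445e-11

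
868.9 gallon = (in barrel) 20.69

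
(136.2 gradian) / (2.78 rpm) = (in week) 1.215e-05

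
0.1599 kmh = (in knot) 0.08634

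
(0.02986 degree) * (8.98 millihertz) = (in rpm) 4.469e-05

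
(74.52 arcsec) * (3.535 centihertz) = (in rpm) 0.000122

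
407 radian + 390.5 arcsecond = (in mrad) 4.07e+05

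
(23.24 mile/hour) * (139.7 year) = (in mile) 2.844e+07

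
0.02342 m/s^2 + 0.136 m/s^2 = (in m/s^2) 0.1594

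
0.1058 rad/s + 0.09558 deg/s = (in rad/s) 0.1075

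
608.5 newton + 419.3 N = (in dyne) 1.028e+08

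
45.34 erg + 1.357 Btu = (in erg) 1.432e+10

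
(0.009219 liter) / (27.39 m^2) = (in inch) 1.325e-05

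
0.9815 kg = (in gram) 981.5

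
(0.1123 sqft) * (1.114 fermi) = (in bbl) 7.31e-17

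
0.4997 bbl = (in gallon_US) 20.99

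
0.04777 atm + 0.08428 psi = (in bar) 0.05421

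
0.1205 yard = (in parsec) 3.571e-18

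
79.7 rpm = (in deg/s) 478.2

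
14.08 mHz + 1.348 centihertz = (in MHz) 2.756e-08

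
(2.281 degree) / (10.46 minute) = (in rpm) 0.0006057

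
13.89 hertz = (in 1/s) 13.89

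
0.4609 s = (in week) 7.621e-07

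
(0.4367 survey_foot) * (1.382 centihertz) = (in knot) 0.003576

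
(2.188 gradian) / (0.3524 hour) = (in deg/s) 0.001552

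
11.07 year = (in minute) 5.818e+06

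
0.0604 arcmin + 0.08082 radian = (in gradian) 5.146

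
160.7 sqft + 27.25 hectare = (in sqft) 2.933e+06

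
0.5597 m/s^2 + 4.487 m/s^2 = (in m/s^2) 5.047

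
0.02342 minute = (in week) 2.323e-06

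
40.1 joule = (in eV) 2.503e+20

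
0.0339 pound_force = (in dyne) 1.508e+04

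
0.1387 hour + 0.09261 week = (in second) 5.651e+04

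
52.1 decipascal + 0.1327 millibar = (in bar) 0.0001848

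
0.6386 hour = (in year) 7.29e-05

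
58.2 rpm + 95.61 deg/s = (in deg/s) 444.8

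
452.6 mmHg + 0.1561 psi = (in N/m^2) 6.142e+04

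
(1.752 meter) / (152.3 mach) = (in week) 5.586e-11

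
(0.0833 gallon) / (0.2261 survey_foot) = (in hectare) 4.576e-07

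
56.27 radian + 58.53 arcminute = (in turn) 8.958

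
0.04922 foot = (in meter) 0.015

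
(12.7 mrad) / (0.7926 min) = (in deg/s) 0.0153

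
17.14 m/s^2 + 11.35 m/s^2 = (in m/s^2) 28.49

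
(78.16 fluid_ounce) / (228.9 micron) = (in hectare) 0.00101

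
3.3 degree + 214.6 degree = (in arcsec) 7.844e+05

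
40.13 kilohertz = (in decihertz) 4.013e+05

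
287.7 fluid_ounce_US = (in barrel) 0.05352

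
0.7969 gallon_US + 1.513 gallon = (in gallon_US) 2.31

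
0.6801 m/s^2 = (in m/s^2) 0.6801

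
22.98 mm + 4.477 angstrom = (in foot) 0.07539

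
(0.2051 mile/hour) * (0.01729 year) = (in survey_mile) 31.06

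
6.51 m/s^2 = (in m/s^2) 6.51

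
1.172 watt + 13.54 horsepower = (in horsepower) 13.54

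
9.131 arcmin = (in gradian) 0.1691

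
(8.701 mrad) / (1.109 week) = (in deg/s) 7.433e-07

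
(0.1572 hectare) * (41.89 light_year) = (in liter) 6.23e+23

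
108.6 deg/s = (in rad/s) 1.895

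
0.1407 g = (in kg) 0.0001407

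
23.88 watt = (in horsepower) 0.03202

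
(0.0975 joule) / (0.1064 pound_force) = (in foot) 0.6759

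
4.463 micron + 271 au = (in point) 1.149e+17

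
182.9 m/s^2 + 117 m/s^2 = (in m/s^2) 299.9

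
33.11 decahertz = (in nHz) 3.311e+11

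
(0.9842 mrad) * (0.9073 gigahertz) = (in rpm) 8.527e+06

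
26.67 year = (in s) 8.411e+08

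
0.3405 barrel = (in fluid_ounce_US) 1831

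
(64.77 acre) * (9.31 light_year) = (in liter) 2.309e+25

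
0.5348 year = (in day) 195.2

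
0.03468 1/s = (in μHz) 3.468e+04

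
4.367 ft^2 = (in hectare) 4.057e-05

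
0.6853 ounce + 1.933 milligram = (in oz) 0.6854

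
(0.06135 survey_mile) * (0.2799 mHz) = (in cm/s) 2.764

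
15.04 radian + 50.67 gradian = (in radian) 15.84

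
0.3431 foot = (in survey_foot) 0.3431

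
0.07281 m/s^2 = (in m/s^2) 0.07281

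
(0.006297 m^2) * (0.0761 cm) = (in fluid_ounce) 0.162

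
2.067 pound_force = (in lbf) 2.067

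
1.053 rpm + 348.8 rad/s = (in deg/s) 1.999e+04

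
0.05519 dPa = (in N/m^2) 0.005519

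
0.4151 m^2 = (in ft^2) 4.468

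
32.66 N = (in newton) 32.66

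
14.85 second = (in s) 14.85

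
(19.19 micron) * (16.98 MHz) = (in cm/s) 3.258e+04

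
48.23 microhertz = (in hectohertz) 4.823e-07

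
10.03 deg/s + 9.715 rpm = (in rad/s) 1.192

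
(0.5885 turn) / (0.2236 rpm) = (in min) 2.632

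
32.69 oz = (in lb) 2.043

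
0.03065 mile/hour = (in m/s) 0.0137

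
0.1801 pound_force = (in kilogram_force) 0.08169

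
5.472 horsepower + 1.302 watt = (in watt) 4082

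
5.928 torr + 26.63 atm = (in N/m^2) 2.699e+06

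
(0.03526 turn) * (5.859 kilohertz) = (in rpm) 1.24e+04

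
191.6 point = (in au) 4.518e-13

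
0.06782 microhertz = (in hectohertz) 6.782e-10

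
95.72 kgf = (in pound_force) 211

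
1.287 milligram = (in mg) 1.287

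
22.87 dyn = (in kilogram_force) 2.332e-05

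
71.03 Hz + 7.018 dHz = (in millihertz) 7.173e+04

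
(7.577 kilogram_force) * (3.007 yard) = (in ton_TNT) 4.883e-08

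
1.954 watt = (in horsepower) 0.00262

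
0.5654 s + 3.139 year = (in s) 9.899e+07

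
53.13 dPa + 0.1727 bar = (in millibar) 172.8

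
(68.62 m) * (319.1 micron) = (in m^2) 0.0219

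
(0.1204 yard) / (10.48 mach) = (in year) 9.783e-13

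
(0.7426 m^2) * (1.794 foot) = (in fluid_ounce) 1.373e+04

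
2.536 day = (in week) 0.3623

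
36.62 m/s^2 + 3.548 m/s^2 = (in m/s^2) 40.17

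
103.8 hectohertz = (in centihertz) 1.038e+06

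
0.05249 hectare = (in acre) 0.1297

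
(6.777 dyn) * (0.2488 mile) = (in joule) 0.02714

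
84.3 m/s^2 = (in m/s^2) 84.3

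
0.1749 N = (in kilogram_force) 0.01783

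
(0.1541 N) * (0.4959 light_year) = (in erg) 7.23e+21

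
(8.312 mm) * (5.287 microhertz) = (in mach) 1.291e-10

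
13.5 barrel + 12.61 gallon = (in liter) 2194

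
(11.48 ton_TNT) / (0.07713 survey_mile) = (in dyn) 3.87e+13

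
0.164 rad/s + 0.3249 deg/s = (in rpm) 1.62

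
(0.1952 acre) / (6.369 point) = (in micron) 3.516e+11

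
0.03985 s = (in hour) 1.107e-05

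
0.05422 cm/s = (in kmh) 0.001952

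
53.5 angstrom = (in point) 1.517e-05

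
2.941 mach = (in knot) 1947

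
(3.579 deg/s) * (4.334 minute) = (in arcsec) 3.35e+06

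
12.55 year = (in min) 6.596e+06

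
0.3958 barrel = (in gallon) 16.62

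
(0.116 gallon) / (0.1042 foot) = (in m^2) 0.01383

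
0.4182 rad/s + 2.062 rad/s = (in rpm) 23.68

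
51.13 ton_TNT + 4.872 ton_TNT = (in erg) 2.343e+18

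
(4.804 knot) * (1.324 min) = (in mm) 1.963e+05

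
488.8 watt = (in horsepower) 0.6555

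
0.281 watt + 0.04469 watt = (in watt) 0.3257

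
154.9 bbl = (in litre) 2.463e+04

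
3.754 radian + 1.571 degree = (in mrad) 3781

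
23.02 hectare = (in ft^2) 2.478e+06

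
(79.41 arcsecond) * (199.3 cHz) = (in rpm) 0.007327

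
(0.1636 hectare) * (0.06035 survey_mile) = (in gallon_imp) 3.495e+07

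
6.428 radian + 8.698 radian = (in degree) 866.7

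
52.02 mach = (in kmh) 6.377e+04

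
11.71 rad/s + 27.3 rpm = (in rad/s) 14.57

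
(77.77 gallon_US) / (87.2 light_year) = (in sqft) 3.841e-18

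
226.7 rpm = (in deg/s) 1360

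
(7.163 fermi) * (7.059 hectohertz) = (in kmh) 1.82e-11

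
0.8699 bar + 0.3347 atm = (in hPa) 1209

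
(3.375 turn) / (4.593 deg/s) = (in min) 4.409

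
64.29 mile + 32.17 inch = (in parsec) 3.353e-12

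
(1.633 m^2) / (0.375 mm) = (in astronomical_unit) 2.911e-08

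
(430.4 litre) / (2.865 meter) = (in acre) 3.712e-05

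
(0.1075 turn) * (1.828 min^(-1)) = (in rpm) 0.1965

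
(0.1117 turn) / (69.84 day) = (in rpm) 1.111e-06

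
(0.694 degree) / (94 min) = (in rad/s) 2.148e-06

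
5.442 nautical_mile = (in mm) 1.008e+07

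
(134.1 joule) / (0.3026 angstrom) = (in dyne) 4.432e+17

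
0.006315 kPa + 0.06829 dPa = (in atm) 6.239e-05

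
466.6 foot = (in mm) 1.422e+05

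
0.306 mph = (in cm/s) 13.68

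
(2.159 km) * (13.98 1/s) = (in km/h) 1.087e+05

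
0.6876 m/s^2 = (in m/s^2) 0.6876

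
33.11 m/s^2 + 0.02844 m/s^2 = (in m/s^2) 33.14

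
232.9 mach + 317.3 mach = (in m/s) 1.873e+05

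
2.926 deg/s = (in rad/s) 0.05107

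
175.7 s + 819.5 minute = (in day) 0.5711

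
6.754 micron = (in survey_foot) 2.216e-05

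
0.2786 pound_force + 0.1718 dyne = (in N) 1.239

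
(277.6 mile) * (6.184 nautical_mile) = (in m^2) 5.117e+09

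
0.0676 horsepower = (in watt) 50.41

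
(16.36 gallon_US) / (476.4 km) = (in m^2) 1.3e-07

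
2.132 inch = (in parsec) 1.755e-18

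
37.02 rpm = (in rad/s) 3.877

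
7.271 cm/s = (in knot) 0.1413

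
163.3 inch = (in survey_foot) 13.61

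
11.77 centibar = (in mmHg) 88.28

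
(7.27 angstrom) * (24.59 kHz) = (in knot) 3.475e-05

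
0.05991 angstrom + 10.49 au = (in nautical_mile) 8.473e+08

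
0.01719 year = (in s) 5.421e+05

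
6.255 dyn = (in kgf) 6.378e-06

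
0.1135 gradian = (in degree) 0.1022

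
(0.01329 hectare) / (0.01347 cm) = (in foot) 3.237e+06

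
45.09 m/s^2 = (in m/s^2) 45.09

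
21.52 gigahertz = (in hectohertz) 2.152e+08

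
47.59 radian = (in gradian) 3030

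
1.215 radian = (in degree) 69.61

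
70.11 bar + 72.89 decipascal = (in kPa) 7011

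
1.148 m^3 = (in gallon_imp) 252.5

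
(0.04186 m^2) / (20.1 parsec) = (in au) 4.512e-31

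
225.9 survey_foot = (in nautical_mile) 0.03718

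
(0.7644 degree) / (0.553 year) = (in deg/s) 4.383e-08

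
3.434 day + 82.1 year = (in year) 82.11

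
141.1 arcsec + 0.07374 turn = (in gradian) 29.54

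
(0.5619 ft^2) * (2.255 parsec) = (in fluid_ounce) 1.228e+20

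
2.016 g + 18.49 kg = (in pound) 40.77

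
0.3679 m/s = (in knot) 0.7151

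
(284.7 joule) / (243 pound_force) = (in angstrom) 2.634e+09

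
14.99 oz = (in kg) 0.425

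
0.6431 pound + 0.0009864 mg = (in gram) 291.7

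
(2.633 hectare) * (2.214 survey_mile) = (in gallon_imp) 2.064e+10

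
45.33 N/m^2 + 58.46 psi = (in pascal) 4.031e+05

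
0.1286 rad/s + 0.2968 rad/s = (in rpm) 4.062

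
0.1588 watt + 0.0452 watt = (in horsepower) 0.0002736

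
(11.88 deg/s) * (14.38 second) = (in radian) 2.982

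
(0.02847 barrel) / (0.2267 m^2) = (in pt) 56.6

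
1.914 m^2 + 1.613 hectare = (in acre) 3.986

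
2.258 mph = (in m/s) 1.009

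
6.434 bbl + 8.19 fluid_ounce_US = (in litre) 1023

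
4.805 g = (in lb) 0.01059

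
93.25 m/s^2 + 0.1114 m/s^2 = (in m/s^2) 93.36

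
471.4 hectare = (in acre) 1165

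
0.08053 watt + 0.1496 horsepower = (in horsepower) 0.1497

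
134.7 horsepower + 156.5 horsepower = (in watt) 2.171e+05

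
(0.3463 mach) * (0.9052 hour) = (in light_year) 4.062e-11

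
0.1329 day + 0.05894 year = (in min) 3.117e+04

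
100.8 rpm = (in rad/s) 10.56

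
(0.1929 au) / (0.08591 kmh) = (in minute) 2.015e+10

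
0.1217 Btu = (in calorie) 30.69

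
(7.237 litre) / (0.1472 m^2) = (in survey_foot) 0.1613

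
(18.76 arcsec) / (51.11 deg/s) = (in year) 3.233e-12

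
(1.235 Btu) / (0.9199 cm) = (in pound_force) 3.184e+04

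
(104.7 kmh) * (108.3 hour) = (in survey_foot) 3.72e+07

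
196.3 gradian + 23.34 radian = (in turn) 4.205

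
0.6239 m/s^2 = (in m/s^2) 0.6239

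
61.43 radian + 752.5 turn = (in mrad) 4.79e+06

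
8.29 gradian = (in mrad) 130.2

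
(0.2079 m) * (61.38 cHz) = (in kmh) 0.4594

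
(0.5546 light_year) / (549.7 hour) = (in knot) 5.154e+09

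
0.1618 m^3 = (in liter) 161.8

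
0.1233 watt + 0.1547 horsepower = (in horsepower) 0.1549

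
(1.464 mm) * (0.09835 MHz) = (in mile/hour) 322.1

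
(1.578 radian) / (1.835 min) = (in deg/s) 0.8212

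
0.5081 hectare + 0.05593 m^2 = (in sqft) 5.469e+04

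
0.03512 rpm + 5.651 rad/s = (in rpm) 54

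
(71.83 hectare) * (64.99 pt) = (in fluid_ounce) 5.569e+08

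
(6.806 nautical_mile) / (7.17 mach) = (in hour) 0.001434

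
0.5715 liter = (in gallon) 0.151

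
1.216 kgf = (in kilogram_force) 1.216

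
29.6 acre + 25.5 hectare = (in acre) 92.61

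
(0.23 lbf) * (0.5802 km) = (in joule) 593.6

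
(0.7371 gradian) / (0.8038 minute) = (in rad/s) 0.0002401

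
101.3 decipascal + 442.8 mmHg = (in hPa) 590.5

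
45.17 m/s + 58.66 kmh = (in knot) 119.5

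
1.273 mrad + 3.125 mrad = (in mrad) 4.398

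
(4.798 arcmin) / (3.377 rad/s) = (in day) 4.783e-09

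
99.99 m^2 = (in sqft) 1076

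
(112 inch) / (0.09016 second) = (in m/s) 31.55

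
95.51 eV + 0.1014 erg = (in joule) 1.014e-08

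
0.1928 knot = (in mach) 0.0002913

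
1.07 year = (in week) 55.79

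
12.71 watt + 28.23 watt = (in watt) 40.94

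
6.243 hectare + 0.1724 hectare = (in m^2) 6.415e+04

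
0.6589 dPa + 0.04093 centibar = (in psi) 0.005946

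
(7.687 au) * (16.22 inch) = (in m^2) 4.738e+11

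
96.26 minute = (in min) 96.26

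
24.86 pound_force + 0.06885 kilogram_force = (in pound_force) 25.01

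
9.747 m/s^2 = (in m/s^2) 9.747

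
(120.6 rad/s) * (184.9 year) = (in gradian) 4.477e+13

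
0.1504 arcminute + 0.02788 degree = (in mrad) 0.5303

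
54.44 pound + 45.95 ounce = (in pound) 57.31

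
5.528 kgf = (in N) 54.21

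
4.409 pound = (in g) 2000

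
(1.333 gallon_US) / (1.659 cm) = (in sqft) 3.274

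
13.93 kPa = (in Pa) 1.393e+04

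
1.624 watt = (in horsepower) 0.002178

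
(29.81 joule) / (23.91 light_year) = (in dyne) 1.318e-11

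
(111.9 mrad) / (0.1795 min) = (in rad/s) 0.01039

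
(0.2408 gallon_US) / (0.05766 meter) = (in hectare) 1.581e-06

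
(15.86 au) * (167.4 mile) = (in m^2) 6.392e+17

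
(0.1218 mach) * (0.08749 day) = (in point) 8.887e+08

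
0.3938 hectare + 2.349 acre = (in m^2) 1.344e+04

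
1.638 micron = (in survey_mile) 1.018e-09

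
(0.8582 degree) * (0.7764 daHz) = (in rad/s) 0.1163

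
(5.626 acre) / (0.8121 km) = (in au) 1.874e-10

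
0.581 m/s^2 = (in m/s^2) 0.581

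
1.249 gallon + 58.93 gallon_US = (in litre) 227.8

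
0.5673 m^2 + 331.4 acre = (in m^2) 1.341e+06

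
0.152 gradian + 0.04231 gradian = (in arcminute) 10.49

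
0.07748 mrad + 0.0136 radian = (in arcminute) 47.02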